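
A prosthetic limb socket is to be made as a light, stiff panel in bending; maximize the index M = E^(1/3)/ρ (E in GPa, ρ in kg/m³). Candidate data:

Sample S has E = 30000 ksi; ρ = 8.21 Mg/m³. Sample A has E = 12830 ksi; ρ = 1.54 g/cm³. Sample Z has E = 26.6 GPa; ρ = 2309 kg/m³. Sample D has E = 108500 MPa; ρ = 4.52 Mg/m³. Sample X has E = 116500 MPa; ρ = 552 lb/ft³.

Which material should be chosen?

sample A

Convert each candidate to consistent units, then evaluate M:
  sample S: E = 206.8 GPa, ρ = 8210 kg/m³
  sample A: E = 88.46 GPa, ρ = 1540 kg/m³
  sample Z: E = 26.60 GPa, ρ = 2309 kg/m³
  sample D: E = 108.5 GPa, ρ = 4520 kg/m³
  sample X: E = 116.5 GPa, ρ = 8842 kg/m³
  sample A: M = 2.89×10⁻³
  sample Z: M = 1.29×10⁻³
  sample D: M = 1.06×10⁻³
  sample S: M = 0.720×10⁻³
  sample X: M = 0.552×10⁻³
Highest index: sample A.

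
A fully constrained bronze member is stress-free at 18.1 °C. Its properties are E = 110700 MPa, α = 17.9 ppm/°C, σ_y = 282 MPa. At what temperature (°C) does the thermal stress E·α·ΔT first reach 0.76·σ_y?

E = 110700 MPa = 110.7 GPa.
E·α·ΔT = 214.3 MPa ⇒ ΔT = 214.3 / (110.7×10³ × 17.9×10⁻⁶) = 108.2 K.
T = 18.1 + 108.2 = 126.3 °C.

126 °C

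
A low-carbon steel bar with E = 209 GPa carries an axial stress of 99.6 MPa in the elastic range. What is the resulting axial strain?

ε = σ/E = 99.6 / 209000 = 4.77×10⁻⁴.

4.77×10⁻⁴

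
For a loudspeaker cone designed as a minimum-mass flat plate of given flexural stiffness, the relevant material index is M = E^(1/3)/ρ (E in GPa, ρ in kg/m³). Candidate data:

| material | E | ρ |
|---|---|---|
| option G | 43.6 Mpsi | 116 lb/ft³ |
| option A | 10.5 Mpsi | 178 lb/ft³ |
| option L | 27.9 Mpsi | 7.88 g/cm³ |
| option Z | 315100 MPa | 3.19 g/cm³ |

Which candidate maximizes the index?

option G

After converting to SI:
  option G: E = 300.6 GPa, ρ = 1858 kg/m³
  option A: E = 72.39 GPa, ρ = 2851 kg/m³
  option L: E = 192.4 GPa, ρ = 7880 kg/m³
  option Z: E = 315.1 GPa, ρ = 3190 kg/m³
  option G: M = 3.61×10⁻³
  option Z: M = 2.13×10⁻³
  option A: M = 1.46×10⁻³
  option L: M = 0.733×10⁻³
Option G ranks first.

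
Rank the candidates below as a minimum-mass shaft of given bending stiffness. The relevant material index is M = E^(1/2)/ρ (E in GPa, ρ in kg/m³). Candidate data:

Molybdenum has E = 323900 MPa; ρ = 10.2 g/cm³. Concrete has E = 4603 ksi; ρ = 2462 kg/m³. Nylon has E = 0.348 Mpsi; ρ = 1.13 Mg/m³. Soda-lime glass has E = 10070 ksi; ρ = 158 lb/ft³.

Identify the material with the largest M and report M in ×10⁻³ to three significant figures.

soda-lime glass, M = 3.29×10⁻³

Convert each candidate to consistent units, then evaluate M:
  molybdenum: E = 323.9 GPa, ρ = 10200 kg/m³
  concrete: E = 31.74 GPa, ρ = 2462 kg/m³
  nylon: E = 2.399 GPa, ρ = 1130 kg/m³
  soda-lime glass: E = 69.43 GPa, ρ = 2531 kg/m³
  soda-lime glass: M = 3.29×10⁻³
  concrete: M = 2.29×10⁻³
  molybdenum: M = 1.76×10⁻³
  nylon: M = 1.37×10⁻³
Soda-lime glass ranks first.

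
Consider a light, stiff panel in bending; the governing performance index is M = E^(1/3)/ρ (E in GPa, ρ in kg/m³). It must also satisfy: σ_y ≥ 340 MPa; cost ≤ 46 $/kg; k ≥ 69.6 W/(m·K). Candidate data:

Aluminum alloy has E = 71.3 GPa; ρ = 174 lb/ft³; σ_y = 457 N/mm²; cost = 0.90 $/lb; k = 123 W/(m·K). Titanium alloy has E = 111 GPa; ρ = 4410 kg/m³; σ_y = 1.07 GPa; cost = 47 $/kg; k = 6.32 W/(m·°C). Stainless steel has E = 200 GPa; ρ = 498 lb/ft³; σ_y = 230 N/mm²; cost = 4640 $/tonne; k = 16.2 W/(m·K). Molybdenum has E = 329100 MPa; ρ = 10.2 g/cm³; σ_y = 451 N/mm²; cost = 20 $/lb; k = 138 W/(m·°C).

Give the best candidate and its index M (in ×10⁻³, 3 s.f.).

Screen on constraints: σ_y ≥ 340 MPa; cost ≤ 46 $/kg; k ≥ 69.6 W/(m·K). Survivors: aluminum alloy, molybdenum.
In SI units:
  aluminum alloy: E = 71.30 GPa, ρ = 2787 kg/m³
  molybdenum: E = 329.1 GPa, ρ = 10200 kg/m³
  aluminum alloy: M = 1.49×10⁻³
  molybdenum: M = 0.677×10⁻³
Aluminum alloy ranks first.

aluminum alloy, M = 1.49×10⁻³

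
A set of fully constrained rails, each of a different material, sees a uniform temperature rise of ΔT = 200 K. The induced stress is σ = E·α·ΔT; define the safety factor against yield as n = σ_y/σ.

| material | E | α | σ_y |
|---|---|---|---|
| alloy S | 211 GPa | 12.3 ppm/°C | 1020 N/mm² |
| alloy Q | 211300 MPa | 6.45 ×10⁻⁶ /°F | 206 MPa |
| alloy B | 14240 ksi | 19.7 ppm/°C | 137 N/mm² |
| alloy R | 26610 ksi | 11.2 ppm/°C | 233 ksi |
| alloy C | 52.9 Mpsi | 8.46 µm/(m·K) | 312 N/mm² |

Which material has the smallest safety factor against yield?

alloy B

With everything in SI (GPa, ×10⁻⁶/K, MPa):
  alloy S: E = 211.0, α = 12.3, σ_y = 1020 → σ = 519 MPa, n = 1.97
  alloy Q: E = 211.3, α = 11.6, σ_y = 206.0 → σ = 491 MPa, n = 0.420
  alloy B: E = 98.18, α = 19.7, σ_y = 137.0 → σ = 387 MPa, n = 0.354
  alloy R: E = 183.5, α = 11.2, σ_y = 1606 → σ = 411 MPa, n = 3.91
  alloy C: E = 364.7, α = 8.46, σ_y = 312.0 → σ = 617 MPa, n = 0.506
Alloy B has the lowest safety factor, n = 0.354.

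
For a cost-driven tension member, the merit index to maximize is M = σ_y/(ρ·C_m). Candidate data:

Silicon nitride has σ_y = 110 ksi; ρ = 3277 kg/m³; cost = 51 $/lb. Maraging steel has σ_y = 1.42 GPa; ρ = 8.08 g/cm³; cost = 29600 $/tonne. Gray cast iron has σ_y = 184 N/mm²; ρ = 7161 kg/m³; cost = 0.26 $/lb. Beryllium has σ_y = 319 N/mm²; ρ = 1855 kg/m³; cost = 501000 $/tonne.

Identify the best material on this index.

Putting every candidate on a common basis:
  silicon nitride: σ_y = 758.4 MPa, ρ = 3277 kg/m³, cost = 112.4 $/kg
  maraging steel: σ_y = 1420 MPa, ρ = 8080 kg/m³, cost = 29.60 $/kg
  gray cast iron: σ_y = 184.0 MPa, ρ = 7161 kg/m³, cost = 0.5732 $/kg
  beryllium: σ_y = 319.0 MPa, ρ = 1855 kg/m³, cost = 501.0 $/kg
  gray cast iron: M = 44.8 kN·m per $
  maraging steel: M = 5.94 kN·m per $
  silicon nitride: M = 2.06 kN·m per $
  beryllium: M = 0.343 kN·m per $
The maximum is for gray cast iron.

gray cast iron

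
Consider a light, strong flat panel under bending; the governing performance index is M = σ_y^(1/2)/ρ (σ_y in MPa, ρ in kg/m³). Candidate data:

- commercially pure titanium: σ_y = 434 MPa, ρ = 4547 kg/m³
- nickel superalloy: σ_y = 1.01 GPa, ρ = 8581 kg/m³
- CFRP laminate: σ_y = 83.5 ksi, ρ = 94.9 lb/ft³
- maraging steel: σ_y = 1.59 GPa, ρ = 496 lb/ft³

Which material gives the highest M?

In SI units:
  commercially pure titanium: σ_y = 434.0 MPa, ρ = 4547 kg/m³
  nickel superalloy: σ_y = 1010 MPa, ρ = 8581 kg/m³
  CFRP laminate: σ_y = 575.7 MPa, ρ = 1520 kg/m³
  maraging steel: σ_y = 1590 MPa, ρ = 7945 kg/m³
  CFRP laminate: M = 15.8×10⁻³
  maraging steel: M = 5.02×10⁻³
  commercially pure titanium: M = 4.58×10⁻³
  nickel superalloy: M = 3.70×10⁻³
CFRP laminate has the largest M.

CFRP laminate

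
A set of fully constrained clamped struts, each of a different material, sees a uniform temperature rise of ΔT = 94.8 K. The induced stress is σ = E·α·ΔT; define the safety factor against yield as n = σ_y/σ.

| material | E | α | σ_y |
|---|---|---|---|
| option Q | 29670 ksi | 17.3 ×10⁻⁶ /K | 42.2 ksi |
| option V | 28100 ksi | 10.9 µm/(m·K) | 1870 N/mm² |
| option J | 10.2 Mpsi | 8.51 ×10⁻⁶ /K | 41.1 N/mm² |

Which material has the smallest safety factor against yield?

option J

With everything in SI (GPa, ×10⁻⁶/K, MPa):
  option Q: E = 204.6, α = 17.3, σ_y = 291.0 → σ = 335 MPa, n = 0.867
  option V: E = 193.7, α = 10.9, σ_y = 1870 → σ = 200 MPa, n = 9.34
  option J: E = 70.33, α = 8.51, σ_y = 41.10 → σ = 56.7 MPa, n = 0.724
The minimum is option J at n = 0.724.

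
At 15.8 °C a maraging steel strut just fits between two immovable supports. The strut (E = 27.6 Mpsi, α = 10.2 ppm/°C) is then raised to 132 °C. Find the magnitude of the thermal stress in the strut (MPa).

E = 27.6 Mpsi = 190.3 GPa.
ΔT = 116.2 K. Constrained thermal stress σ = E·α·ΔT = 190.3×10³ MPa × 10.2×10⁻⁶ × 116.2 = 226 MPa (compressive).

226 MPa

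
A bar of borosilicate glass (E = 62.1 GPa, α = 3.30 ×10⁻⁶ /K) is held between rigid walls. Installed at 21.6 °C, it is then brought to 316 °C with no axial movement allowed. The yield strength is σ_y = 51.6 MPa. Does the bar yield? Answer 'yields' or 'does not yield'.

yields

ΔT = 294.4 K. Constrained thermal stress σ = E·α·ΔT = 62.10×10³ MPa × 3.30×10⁻⁶ × 294.4 = 60.3 MPa (compressive).
Compare to σ_y = 51.6 MPa: σ ≥ σ_y, so it yields.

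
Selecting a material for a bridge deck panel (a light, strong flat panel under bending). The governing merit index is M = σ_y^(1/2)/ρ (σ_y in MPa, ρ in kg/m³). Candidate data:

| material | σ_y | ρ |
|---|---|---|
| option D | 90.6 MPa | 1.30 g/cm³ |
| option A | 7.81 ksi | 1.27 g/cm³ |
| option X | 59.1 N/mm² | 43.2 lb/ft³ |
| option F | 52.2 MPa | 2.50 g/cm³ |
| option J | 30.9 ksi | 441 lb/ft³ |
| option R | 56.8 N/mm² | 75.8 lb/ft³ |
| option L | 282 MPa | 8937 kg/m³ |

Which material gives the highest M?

Normalizing units and computing the index:
  option D: σ_y = 90.60 MPa, ρ = 1300 kg/m³
  option A: σ_y = 53.85 MPa, ρ = 1270 kg/m³
  option X: σ_y = 59.10 MPa, ρ = 692.0 kg/m³
  option F: σ_y = 52.20 MPa, ρ = 2500 kg/m³
  option J: σ_y = 213.0 MPa, ρ = 7064 kg/m³
  option R: σ_y = 56.80 MPa, ρ = 1214 kg/m³
  option L: σ_y = 282.0 MPa, ρ = 8937 kg/m³
  option X: M = 11.1×10⁻³
  option D: M = 7.32×10⁻³
  option R: M = 6.21×10⁻³
  option A: M = 5.78×10⁻³
  option F: M = 2.89×10⁻³
  option J: M = 2.07×10⁻³
  option L: M = 1.88×10⁻³
The maximum is for option X.

option X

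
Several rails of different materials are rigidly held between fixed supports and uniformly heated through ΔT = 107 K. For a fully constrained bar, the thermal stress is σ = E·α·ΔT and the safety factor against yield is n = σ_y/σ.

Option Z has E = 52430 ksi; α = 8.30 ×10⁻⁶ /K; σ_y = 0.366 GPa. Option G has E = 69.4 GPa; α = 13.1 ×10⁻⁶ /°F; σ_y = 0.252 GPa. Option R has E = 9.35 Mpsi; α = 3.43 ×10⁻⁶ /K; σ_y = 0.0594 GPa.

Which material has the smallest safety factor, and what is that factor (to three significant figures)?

Converting E to GPa, α to ×10⁻⁶/K, σ_y to MPa, then σ and n for each:
  option Z: E = 361.5, α = 8.30, σ_y = 366.0 → σ = 321 MPa, n = 1.14
  option G: E = 69.40, α = 23.6, σ_y = 252.0 → σ = 175 MPa, n = 1.44
  option R: E = 64.47, α = 3.43, σ_y = 59.40 → σ = 23.7 MPa, n = 2.51
The minimum is option Z at n = 1.14.

option Z, n = 1.14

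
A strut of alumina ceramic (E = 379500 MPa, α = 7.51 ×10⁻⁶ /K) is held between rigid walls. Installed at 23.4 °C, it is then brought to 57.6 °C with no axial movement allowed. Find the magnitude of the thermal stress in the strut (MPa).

97.5 MPa

E = 379500 MPa = 379.5 GPa.
ΔT = 34.20 K. Constrained thermal stress σ = E·α·ΔT = 379.5×10³ MPa × 7.51×10⁻⁶ × 34.20 = 97.5 MPa (compressive).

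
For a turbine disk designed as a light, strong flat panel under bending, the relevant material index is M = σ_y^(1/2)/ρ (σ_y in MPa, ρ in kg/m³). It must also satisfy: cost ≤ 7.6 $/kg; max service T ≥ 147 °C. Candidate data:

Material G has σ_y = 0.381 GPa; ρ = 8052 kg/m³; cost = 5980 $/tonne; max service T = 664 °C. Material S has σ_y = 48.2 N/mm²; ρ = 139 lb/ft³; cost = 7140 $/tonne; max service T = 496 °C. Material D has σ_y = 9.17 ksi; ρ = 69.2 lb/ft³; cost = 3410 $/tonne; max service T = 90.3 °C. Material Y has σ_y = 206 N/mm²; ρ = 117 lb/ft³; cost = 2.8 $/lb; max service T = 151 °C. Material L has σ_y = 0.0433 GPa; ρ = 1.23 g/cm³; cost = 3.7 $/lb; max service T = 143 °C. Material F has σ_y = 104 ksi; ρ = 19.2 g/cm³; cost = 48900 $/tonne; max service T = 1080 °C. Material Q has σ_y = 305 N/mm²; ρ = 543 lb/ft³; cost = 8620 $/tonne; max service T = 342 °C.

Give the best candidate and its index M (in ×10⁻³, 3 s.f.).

Screen on constraints: cost ≤ 7.6 $/kg; max service T ≥ 147 °C. Survivors: material G, material S, material Y.
After converting to SI:
  material G: σ_y = 381.0 MPa, ρ = 8052 kg/m³
  material S: σ_y = 48.20 MPa, ρ = 2227 kg/m³
  material Y: σ_y = 206.0 MPa, ρ = 1874 kg/m³
  material Y: M = 7.66×10⁻³
  material S: M = 3.12×10⁻³
  material G: M = 2.42×10⁻³
Highest index: material Y.

material Y, M = 7.66×10⁻³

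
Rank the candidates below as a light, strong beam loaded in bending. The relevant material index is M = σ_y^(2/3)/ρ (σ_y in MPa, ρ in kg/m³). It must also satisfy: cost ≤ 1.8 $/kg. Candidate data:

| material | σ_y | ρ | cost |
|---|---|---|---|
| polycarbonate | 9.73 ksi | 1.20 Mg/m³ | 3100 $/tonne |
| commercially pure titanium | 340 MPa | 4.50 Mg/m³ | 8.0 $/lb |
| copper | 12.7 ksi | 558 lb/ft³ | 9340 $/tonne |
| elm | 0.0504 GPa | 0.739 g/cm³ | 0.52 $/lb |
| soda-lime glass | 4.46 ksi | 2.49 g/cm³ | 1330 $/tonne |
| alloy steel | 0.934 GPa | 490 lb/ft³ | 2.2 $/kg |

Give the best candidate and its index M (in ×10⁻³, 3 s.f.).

elm, M = 18.5×10⁻³

Screen on constraints: cost ≤ 1.8 $/kg. Survivors: elm, soda-lime glass.
In SI units:
  elm: σ_y = 50.40 MPa, ρ = 739.0 kg/m³
  soda-lime glass: σ_y = 30.75 MPa, ρ = 2490 kg/m³
  elm: M = 18.5×10⁻³
  soda-lime glass: M = 3.94×10⁻³
Elm ranks first.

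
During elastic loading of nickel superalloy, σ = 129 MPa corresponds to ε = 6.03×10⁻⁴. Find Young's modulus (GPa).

214 GPa

E = σ/ε = 129 MPa / 6.03×10⁻⁴ = 213900 MPa = 214 GPa.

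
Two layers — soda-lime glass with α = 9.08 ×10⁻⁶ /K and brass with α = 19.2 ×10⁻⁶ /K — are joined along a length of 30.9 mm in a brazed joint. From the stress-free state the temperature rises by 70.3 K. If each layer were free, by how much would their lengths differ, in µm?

22.0 µm

Δα = |9.08 − 19.2|×10⁻⁶/K = 10.1×10⁻⁶/K.
ΔL_mismatch = Δα·L·ΔT = 10.1×10⁻⁶ × 30.9 mm × 70.3 K = 22.0 µm.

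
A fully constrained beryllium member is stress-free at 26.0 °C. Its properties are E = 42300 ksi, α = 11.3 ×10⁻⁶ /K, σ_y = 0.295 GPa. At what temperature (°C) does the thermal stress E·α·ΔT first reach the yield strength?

116 °C

E = 42300 ksi = 291.6 GPa.
σ_y = 0.295 GPa = 295.0 MPa.
E·α·ΔT = 295.0 MPa ⇒ ΔT = 295.0 / (291.6×10³ × 11.3×10⁻⁶) = 89.51 K.
T = 26.0 + 89.51 = 115.5 °C.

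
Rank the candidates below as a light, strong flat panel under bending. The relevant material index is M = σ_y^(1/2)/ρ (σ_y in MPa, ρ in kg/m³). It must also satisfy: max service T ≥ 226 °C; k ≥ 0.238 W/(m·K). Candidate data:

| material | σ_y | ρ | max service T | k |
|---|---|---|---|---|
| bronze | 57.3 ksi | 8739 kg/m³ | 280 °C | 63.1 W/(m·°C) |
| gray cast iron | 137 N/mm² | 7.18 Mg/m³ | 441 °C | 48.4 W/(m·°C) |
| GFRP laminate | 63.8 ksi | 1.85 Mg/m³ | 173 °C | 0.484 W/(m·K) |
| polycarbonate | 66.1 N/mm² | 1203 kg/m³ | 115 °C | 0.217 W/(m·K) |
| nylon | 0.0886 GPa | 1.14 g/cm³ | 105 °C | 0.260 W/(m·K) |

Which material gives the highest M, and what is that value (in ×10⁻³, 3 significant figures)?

Screen on constraints: max service T ≥ 226 °C; k ≥ 0.238 W/(m·K). Survivors: bronze, gray cast iron.
After converting to SI:
  bronze: σ_y = 395.1 MPa, ρ = 8739 kg/m³
  gray cast iron: σ_y = 137.0 MPa, ρ = 7180 kg/m³
  bronze: M = 2.27×10⁻³
  gray cast iron: M = 1.63×10⁻³
Highest index: bronze.

bronze, M = 2.27×10⁻³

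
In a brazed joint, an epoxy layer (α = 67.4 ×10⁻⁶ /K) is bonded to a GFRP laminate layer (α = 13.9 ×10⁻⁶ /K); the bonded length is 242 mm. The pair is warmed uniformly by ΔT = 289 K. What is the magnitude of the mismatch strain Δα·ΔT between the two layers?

Δα = |67.4 − 13.9|×10⁻⁶/K = 53.5×10⁻⁶/K.
Mismatch strain = Δα·ΔT = 53.5×10⁻⁶ × 289.0 = 0.0155.

0.0155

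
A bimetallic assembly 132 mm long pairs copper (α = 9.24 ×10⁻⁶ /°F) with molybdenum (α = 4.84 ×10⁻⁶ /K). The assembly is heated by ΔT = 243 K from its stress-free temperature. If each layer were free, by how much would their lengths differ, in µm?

378 µm

copper: α = 9.24×10⁻⁶/°F × 9/5 = 16.6×10⁻⁶/K.
Δα = |16.6 − 4.84|×10⁻⁶/K = 11.8×10⁻⁶/K.
ΔL_mismatch = Δα·L·ΔT = 11.8×10⁻⁶ × 132.0 mm × 243.0 K = 378 µm.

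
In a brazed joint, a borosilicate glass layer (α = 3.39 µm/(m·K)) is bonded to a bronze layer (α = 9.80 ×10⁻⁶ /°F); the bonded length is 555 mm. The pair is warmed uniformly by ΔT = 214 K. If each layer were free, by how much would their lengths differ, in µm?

1690 µm

bronze: α = 9.80×10⁻⁶/°F × 9/5 = 17.6×10⁻⁶/K.
Δα = |3.39 − 17.6|×10⁻⁶/K = 14.2×10⁻⁶/K.
ΔL_mismatch = Δα·L·ΔT = 14.2×10⁻⁶ × 555.0 mm × 214.0 K = 1690 µm.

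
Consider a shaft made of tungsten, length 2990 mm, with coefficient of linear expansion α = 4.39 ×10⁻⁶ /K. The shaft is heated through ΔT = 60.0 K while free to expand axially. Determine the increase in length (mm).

0.788 mm

ΔL = α·L₀·ΔT = 4.39×10⁻⁶ × 2990 mm × 60.00 K = 0.788 mm.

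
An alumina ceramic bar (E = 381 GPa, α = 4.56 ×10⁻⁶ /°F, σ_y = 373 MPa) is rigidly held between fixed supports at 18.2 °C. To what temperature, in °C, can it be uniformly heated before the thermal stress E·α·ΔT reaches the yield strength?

137 °C

α = 4.56×10⁻⁶/°F × 9/5 = 8.21×10⁻⁶/K.
E·α·ΔT = 373.0 MPa ⇒ ΔT = 373.0 / (381.0×10³ × 8.21×10⁻⁶) = 119.3 K.
T = 18.2 + 119.3 = 137.5 °C.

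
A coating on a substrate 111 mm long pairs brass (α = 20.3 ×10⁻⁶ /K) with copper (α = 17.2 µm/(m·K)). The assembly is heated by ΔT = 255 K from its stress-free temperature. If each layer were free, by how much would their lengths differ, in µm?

Δα = |20.3 − 17.2|×10⁻⁶/K = 3.10×10⁻⁶/K.
ΔL_mismatch = Δα·L·ΔT = 3.10×10⁻⁶ × 111.0 mm × 255.0 K = 87.7 µm.

87.7 µm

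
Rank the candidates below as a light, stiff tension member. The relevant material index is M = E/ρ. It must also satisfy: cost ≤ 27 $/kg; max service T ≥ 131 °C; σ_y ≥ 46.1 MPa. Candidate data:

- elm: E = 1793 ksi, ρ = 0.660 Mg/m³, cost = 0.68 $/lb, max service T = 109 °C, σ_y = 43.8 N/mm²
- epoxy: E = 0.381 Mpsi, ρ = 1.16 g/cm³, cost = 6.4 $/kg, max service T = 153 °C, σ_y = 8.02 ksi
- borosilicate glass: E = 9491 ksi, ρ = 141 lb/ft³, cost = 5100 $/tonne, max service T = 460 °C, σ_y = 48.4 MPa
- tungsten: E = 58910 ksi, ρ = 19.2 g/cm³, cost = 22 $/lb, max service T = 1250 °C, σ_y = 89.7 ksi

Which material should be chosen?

borosilicate glass

Screen on constraints: cost ≤ 27 $/kg; max service T ≥ 131 °C; σ_y ≥ 46.1 MPa. Survivors: epoxy, borosilicate glass.
In SI units:
  epoxy: E = 2.627 GPa, ρ = 1160 kg/m³
  borosilicate glass: E = 65.44 GPa, ρ = 2259 kg/m³
  borosilicate glass: M = 29.0 MN·m/kg
  epoxy: M = 2.26 MN·m/kg
Borosilicate glass has the largest M.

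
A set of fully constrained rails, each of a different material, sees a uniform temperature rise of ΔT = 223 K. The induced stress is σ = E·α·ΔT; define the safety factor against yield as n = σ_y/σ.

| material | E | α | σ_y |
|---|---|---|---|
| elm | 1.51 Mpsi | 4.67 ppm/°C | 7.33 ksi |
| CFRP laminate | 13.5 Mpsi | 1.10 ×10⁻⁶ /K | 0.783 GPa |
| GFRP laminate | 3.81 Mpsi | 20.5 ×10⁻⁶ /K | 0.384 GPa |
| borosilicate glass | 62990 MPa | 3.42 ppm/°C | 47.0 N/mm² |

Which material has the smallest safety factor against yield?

With everything in SI (GPa, ×10⁻⁶/K, MPa):
  elm: E = 10.41, α = 4.67, σ_y = 50.54 → σ = 10.8 MPa, n = 4.66
  CFRP laminate: E = 93.08, α = 1.10, σ_y = 783.0 → σ = 22.8 MPa, n = 34.3
  GFRP laminate: E = 26.27, α = 20.5, σ_y = 384.0 → σ = 120 MPa, n = 3.20
  borosilicate glass: E = 62.99, α = 3.42, σ_y = 47.00 → σ = 48.0 MPa, n = 0.978
Smallest n: borosilicate glass with n = 0.978.

borosilicate glass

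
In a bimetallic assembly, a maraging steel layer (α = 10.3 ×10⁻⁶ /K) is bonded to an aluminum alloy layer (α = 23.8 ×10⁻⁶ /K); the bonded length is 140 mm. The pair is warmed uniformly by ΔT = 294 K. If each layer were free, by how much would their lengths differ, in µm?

Δα = |10.3 − 23.8|×10⁻⁶/K = 13.5×10⁻⁶/K.
ΔL_mismatch = Δα·L·ΔT = 13.5×10⁻⁶ × 140.0 mm × 294.0 K = 556 µm.

556 µm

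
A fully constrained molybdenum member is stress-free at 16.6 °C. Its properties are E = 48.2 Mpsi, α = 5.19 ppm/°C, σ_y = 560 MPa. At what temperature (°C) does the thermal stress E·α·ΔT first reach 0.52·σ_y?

E = 48.2 Mpsi = 332.3 GPa.
E·α·ΔT = 291.2 MPa ⇒ ΔT = 291.2 / (332.3×10³ × 5.19×10⁻⁶) = 168.8 K.
T = 16.6 + 168.8 = 185.4 °C.

185 °C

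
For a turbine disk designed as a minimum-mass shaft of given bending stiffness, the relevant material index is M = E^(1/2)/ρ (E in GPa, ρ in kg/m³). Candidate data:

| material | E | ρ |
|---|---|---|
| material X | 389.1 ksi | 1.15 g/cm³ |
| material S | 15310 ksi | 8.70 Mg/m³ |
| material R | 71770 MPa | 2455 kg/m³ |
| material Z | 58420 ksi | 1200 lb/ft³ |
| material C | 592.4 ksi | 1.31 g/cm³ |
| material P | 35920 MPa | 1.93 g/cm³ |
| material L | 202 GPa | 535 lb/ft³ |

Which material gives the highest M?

Normalizing units and computing the index:
  material X: E = 2.683 GPa, ρ = 1150 kg/m³
  material S: E = 105.6 GPa, ρ = 8700 kg/m³
  material R: E = 71.77 GPa, ρ = 2455 kg/m³
  material Z: E = 402.8 GPa, ρ = 19220 kg/m³
  material C: E = 4.084 GPa, ρ = 1310 kg/m³
  material P: E = 35.92 GPa, ρ = 1930 kg/m³
  material L: E = 202.0 GPa, ρ = 8570 kg/m³
  material R: M = 3.45×10⁻³
  material P: M = 3.11×10⁻³
  material L: M = 1.66×10⁻³
  material C: M = 1.54×10⁻³
  material X: M = 1.42×10⁻³
  material S: M = 1.18×10⁻³
  material Z: M = 1.04×10⁻³
Material R ranks first.

material R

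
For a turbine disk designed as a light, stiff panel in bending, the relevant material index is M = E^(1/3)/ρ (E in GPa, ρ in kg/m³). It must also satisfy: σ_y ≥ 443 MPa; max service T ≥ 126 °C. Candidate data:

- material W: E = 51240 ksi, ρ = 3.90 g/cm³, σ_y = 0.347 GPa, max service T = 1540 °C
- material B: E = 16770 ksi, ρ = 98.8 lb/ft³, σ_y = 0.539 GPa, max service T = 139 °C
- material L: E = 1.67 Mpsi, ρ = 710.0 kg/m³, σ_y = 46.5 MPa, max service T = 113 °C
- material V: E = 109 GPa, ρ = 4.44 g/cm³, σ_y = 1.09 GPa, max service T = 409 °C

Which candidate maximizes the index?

Screen on constraints: σ_y ≥ 443 MPa; max service T ≥ 126 °C. Survivors: material B, material V.
Putting every candidate on a common basis:
  material B: E = 115.6 GPa, ρ = 1583 kg/m³
  material V: E = 109.0 GPa, ρ = 4440 kg/m³
  material B: M = 3.08×10⁻³
  material V: M = 1.08×10⁻³
The maximum is for material B.

material B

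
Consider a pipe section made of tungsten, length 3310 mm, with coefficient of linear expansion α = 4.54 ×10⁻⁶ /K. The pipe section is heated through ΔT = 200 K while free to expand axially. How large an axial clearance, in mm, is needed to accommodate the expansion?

ΔL = α·L₀·ΔT = 4.54×10⁻⁶ × 3310 mm × 200.0 K = 3.01 mm.

3.01 mm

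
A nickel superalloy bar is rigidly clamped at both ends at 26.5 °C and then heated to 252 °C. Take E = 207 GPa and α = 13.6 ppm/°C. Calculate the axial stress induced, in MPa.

635 MPa

ΔT = 225.5 K. Constrained thermal stress σ = E·α·ΔT = 207.0×10³ MPa × 13.6×10⁻⁶ × 225.5 = 635 MPa (compressive).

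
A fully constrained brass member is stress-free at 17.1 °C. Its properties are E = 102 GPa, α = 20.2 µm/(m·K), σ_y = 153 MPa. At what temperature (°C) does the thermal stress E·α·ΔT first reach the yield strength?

91.4 °C

E·α·ΔT = 153.0 MPa ⇒ ΔT = 153.0 / (102.0×10³ × 20.2×10⁻⁶) = 74.26 K.
T = 17.1 + 74.26 = 91.36 °C.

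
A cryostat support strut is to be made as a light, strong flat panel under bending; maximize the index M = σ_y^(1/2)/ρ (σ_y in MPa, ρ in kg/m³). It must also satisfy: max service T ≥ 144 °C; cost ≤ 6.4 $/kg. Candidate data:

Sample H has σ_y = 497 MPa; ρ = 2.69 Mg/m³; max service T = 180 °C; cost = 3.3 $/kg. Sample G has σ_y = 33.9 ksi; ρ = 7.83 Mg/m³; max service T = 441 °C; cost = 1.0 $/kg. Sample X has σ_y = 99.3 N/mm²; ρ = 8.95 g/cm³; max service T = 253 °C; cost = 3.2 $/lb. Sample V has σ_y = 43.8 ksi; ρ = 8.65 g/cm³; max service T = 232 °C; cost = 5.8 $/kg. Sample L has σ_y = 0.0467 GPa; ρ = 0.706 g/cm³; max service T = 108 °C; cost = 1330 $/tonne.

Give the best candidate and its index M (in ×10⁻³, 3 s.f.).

Screen on constraints: max service T ≥ 144 °C; cost ≤ 6.4 $/kg. Survivors: sample H, sample G, sample V.
Convert each candidate to consistent units, then evaluate M:
  sample H: σ_y = 497.0 MPa, ρ = 2690 kg/m³
  sample G: σ_y = 233.7 MPa, ρ = 7830 kg/m³
  sample V: σ_y = 302.0 MPa, ρ = 8650 kg/m³
  sample H: M = 8.29×10⁻³
  sample V: M = 2.01×10⁻³
  sample G: M = 1.95×10⁻³
Sample H has the largest M.

sample H, M = 8.29×10⁻³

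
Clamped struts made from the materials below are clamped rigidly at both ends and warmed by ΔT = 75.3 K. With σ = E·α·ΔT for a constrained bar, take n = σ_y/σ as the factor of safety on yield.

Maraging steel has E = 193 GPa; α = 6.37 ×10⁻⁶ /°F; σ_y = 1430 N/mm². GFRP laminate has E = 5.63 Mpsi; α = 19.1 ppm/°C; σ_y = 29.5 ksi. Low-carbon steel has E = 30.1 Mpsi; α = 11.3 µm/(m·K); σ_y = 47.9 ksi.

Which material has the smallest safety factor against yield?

Per material, after unit conversion:
  maraging steel: E = 193.0, α = 11.5, σ_y = 1430 → σ = 167 MPa, n = 8.58
  GFRP laminate: E = 38.82, α = 19.1, σ_y = 203.4 → σ = 55.8 MPa, n = 3.64
  low-carbon steel: E = 207.5, α = 11.3, σ_y = 330.3 → σ = 177 MPa, n = 1.87
Low-carbon steel has the lowest safety factor, n = 1.87.

low-carbon steel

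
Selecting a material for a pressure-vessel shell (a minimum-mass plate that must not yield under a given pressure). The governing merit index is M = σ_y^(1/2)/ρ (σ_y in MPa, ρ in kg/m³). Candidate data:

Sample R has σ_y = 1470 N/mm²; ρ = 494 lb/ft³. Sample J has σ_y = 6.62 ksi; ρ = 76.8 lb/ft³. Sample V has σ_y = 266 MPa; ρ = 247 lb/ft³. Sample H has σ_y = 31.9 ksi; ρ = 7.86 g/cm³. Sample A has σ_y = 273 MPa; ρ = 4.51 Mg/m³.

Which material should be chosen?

sample J

In SI units:
  sample R: σ_y = 1470 MPa, ρ = 7913 kg/m³
  sample J: σ_y = 45.64 MPa, ρ = 1230 kg/m³
  sample V: σ_y = 266.0 MPa, ρ = 3957 kg/m³
  sample H: σ_y = 219.9 MPa, ρ = 7860 kg/m³
  sample A: σ_y = 273.0 MPa, ρ = 4510 kg/m³
  sample J: M = 5.49×10⁻³
  sample R: M = 4.85×10⁻³
  sample V: M = 4.12×10⁻³
  sample A: M = 3.66×10⁻³
  sample H: M = 1.89×10⁻³
Sample J ranks first.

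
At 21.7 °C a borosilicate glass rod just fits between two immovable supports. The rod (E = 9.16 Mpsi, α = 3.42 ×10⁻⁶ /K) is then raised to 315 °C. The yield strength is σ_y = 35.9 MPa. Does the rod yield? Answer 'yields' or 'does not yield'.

yields

E = 9.16 Mpsi = 63.16 GPa.
ΔT = 293.3 K. Constrained thermal stress σ = E·α·ΔT = 63.16×10³ MPa × 3.42×10⁻⁶ × 293.3 = 63.4 MPa (compressive).
Compare to σ_y = 35.9 MPa: σ ≥ σ_y, so it yields.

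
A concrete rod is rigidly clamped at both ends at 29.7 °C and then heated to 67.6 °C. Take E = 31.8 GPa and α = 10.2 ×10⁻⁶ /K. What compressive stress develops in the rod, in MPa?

12.3 MPa

ΔT = 37.90 K. Constrained thermal stress σ = E·α·ΔT = 31.80×10³ MPa × 10.2×10⁻⁶ × 37.90 = 12.3 MPa (compressive).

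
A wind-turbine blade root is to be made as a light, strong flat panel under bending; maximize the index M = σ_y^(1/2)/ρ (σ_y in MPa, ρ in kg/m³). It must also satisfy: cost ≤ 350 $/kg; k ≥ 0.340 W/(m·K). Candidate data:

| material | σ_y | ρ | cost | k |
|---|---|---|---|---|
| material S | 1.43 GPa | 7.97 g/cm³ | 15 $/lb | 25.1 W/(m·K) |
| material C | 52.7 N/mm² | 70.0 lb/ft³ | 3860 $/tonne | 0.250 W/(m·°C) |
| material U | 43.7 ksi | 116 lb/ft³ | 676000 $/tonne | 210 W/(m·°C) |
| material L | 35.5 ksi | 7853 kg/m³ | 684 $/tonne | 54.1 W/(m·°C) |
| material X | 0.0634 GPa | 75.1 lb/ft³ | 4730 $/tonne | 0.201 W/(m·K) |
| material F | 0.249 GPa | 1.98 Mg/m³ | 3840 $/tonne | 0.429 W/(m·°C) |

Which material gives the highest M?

material F

Screen on constraints: cost ≤ 350 $/kg; k ≥ 0.340 W/(m·K). Survivors: material S, material L, material F.
Convert each candidate to consistent units, then evaluate M:
  material S: σ_y = 1430 MPa, ρ = 7970 kg/m³
  material L: σ_y = 244.8 MPa, ρ = 7853 kg/m³
  material F: σ_y = 249.0 MPa, ρ = 1980 kg/m³
  material F: M = 7.97×10⁻³
  material S: M = 4.74×10⁻³
  material L: M = 1.99×10⁻³
Highest index: material F.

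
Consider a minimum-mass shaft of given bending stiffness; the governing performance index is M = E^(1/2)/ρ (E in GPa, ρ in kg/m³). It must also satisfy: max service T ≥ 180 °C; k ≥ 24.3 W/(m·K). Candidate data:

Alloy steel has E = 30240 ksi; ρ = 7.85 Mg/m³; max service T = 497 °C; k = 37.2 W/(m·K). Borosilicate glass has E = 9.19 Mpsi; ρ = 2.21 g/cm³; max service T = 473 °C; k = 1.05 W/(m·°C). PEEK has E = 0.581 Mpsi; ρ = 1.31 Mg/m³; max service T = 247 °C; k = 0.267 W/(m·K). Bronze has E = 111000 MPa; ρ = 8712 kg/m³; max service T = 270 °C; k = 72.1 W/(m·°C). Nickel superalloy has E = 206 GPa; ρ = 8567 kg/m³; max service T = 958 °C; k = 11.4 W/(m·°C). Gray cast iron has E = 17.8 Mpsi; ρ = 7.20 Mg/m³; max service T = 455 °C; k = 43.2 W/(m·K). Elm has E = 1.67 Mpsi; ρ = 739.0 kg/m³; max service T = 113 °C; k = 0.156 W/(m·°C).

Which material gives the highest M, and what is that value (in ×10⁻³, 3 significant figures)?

alloy steel, M = 1.84×10⁻³

Screen on constraints: max service T ≥ 180 °C; k ≥ 24.3 W/(m·K). Survivors: alloy steel, bronze, gray cast iron.
Convert each candidate to consistent units, then evaluate M:
  alloy steel: E = 208.5 GPa, ρ = 7850 kg/m³
  bronze: E = 111.0 GPa, ρ = 8712 kg/m³
  gray cast iron: E = 122.7 GPa, ρ = 7200 kg/m³
  alloy steel: M = 1.84×10⁻³
  gray cast iron: M = 1.54×10⁻³
  bronze: M = 1.21×10⁻³
Alloy steel ranks first.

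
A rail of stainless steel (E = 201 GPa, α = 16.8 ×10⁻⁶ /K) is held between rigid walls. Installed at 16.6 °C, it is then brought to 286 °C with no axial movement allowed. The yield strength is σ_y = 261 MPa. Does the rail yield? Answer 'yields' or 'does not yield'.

ΔT = 269.4 K. Constrained thermal stress σ = E·α·ΔT = 201.0×10³ MPa × 16.8×10⁻⁶ × 269.4 = 910 MPa (compressive).
Compare to σ_y = 261 MPa: σ ≥ σ_y, so it yields.

yields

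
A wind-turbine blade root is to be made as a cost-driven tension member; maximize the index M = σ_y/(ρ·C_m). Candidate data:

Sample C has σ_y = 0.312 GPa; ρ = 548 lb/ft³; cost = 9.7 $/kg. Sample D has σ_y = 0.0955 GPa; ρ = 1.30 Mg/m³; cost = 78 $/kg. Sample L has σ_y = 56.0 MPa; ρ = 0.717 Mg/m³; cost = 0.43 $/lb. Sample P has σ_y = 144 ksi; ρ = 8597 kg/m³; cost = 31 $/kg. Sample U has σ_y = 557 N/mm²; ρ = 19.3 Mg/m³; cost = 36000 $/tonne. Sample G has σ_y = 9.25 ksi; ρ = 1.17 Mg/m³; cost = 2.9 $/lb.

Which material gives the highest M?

Normalizing units and computing the index:
  sample C: σ_y = 312.0 MPa, ρ = 8778 kg/m³, cost = 9.700 $/kg
  sample D: σ_y = 95.50 MPa, ρ = 1300 kg/m³, cost = 78.00 $/kg
  sample L: σ_y = 56.00 MPa, ρ = 717.0 kg/m³, cost = 0.9480 $/kg
  sample P: σ_y = 992.8 MPa, ρ = 8597 kg/m³, cost = 31.00 $/kg
  sample U: σ_y = 557.0 MPa, ρ = 19300 kg/m³, cost = 36.00 $/kg
  sample G: σ_y = 63.78 MPa, ρ = 1170 kg/m³, cost = 6.393 $/kg
  sample L: M = 82.4 kN·m per $
  sample G: M = 8.53 kN·m per $
  sample P: M = 3.73 kN·m per $
  sample C: M = 3.66 kN·m per $
  sample D: M = 0.942 kN·m per $
  sample U: M = 0.802 kN·m per $
The maximum is for sample L.

sample L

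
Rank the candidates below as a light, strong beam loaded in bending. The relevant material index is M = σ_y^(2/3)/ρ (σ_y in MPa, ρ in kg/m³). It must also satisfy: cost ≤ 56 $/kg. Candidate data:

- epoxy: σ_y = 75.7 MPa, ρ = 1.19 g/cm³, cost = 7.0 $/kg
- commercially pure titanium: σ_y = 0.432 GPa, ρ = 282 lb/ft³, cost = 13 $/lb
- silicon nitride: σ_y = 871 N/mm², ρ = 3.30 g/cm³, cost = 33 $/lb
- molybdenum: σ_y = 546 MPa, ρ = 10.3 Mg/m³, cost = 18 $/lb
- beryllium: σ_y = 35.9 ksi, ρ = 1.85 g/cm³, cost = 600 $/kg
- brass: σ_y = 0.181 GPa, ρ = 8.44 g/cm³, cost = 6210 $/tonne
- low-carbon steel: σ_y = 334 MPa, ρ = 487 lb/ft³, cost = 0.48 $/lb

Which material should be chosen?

Screen on constraints: cost ≤ 56 $/kg. Survivors: epoxy, commercially pure titanium, molybdenum, brass, low-carbon steel.
Putting every candidate on a common basis:
  epoxy: σ_y = 75.70 MPa, ρ = 1190 kg/m³
  commercially pure titanium: σ_y = 432.0 MPa, ρ = 4517 kg/m³
  molybdenum: σ_y = 546.0 MPa, ρ = 10300 kg/m³
  brass: σ_y = 181.0 MPa, ρ = 8440 kg/m³
  low-carbon steel: σ_y = 334.0 MPa, ρ = 7801 kg/m³
  epoxy: M = 15.0×10⁻³
  commercially pure titanium: M = 12.7×10⁻³
  molybdenum: M = 6.49×10⁻³
  low-carbon steel: M = 6.17×10⁻³
  brass: M = 3.79×10⁻³
Epoxy ranks first.

epoxy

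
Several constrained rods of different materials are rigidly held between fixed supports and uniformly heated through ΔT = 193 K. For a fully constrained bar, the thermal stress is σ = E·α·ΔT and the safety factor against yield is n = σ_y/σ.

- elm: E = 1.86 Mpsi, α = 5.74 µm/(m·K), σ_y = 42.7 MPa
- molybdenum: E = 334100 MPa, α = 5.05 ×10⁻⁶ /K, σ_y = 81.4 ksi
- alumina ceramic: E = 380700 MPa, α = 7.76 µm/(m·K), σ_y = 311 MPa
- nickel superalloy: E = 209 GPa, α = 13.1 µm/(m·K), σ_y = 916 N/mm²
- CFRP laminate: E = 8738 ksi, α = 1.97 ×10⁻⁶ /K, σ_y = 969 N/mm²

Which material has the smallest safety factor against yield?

alumina ceramic

In consistent units (E in GPa, α in ×10⁻⁶/K, σ_y in MPa):
  elm: E = 12.82, α = 5.74, σ_y = 42.70 → σ = 14.2 MPa, n = 3.01
  molybdenum: E = 334.1, α = 5.05, σ_y = 561.2 → σ = 326 MPa, n = 1.72
  alumina ceramic: E = 380.7, α = 7.76, σ_y = 311.0 → σ = 570 MPa, n = 0.545
  nickel superalloy: E = 209.0, α = 13.1, σ_y = 916.0 → σ = 528 MPa, n = 1.73
  CFRP laminate: E = 60.25, α = 1.97, σ_y = 969.0 → σ = 22.9 MPa, n = 42.3
The minimum is alumina ceramic at n = 0.545.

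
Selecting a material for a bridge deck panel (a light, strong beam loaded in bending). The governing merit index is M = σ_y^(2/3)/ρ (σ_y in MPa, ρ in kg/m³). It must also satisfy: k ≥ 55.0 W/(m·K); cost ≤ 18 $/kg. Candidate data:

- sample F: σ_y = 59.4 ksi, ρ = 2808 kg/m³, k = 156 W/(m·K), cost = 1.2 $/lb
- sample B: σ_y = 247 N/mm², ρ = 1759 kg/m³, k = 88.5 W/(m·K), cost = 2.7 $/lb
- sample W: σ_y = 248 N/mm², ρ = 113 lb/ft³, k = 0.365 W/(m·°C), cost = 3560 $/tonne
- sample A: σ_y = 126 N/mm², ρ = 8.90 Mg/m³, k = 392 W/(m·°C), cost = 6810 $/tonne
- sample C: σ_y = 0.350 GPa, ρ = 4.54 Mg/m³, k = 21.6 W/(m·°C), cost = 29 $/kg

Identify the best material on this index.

Screen on constraints: k ≥ 55.0 W/(m·K); cost ≤ 18 $/kg. Survivors: sample F, sample B, sample A.
After converting to SI:
  sample F: σ_y = 409.5 MPa, ρ = 2808 kg/m³
  sample B: σ_y = 247.0 MPa, ρ = 1759 kg/m³
  sample A: σ_y = 126.0 MPa, ρ = 8900 kg/m³
  sample B: M = 22.4×10⁻³
  sample F: M = 19.6×10⁻³
  sample A: M = 2.82×10⁻³
Sample B ranks first.

sample B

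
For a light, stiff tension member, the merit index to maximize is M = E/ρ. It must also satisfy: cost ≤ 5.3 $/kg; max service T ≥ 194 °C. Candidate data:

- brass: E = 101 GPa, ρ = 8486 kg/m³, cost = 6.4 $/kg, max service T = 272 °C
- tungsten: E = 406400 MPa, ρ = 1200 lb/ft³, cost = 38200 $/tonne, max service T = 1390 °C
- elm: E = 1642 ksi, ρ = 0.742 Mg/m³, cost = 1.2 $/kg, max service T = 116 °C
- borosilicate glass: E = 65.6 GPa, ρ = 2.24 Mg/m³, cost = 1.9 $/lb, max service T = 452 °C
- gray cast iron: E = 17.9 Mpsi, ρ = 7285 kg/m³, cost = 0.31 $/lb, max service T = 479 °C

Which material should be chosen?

Screen on constraints: cost ≤ 5.3 $/kg; max service T ≥ 194 °C. Survivors: borosilicate glass, gray cast iron.
After converting to SI:
  borosilicate glass: E = 65.60 GPa, ρ = 2240 kg/m³
  gray cast iron: E = 123.4 GPa, ρ = 7285 kg/m³
  borosilicate glass: M = 29.3 MN·m/kg
  gray cast iron: M = 16.9 MN·m/kg
Borosilicate glass has the largest M.

borosilicate glass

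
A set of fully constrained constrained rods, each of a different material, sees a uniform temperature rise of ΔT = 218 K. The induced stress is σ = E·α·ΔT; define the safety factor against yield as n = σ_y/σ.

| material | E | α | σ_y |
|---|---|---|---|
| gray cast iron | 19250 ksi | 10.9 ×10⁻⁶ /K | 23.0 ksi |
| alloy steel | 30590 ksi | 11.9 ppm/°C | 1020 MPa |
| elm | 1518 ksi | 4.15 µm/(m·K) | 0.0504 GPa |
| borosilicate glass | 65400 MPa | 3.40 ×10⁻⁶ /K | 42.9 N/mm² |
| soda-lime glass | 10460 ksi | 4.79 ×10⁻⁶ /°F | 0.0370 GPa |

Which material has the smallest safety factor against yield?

soda-lime glass

Per material, after unit conversion:
  gray cast iron: E = 132.7, α = 10.9, σ_y = 158.6 → σ = 315 MPa, n = 0.503
  alloy steel: E = 210.9, α = 11.9, σ_y = 1020 → σ = 547 MPa, n = 1.86
  elm: E = 10.47, α = 4.15, σ_y = 50.40 → σ = 9.47 MPa, n = 5.32
  borosilicate glass: E = 65.40, α = 3.40, σ_y = 42.90 → σ = 48.5 MPa, n = 0.885
  soda-lime glass: E = 72.12, α = 8.62, σ_y = 37.00 → σ = 136 MPa, n = 0.273
The minimum is soda-lime glass at n = 0.273.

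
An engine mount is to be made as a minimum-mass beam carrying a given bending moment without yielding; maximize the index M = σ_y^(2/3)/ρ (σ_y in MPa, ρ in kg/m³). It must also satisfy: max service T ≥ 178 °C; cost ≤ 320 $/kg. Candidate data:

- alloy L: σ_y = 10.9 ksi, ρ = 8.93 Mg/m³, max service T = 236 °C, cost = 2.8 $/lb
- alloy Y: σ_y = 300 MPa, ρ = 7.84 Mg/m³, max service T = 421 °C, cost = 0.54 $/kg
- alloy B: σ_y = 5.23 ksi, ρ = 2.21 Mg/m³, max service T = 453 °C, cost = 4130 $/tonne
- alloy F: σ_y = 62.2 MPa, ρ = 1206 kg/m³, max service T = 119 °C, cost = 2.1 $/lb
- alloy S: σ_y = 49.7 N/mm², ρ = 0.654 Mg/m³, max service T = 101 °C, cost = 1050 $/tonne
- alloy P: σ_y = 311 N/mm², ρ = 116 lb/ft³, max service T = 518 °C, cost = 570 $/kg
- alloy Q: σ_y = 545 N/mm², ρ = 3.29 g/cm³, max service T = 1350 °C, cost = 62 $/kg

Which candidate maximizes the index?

alloy Q

Screen on constraints: max service T ≥ 178 °C; cost ≤ 320 $/kg. Survivors: alloy L, alloy Y, alloy B, alloy Q.
After converting to SI:
  alloy L: σ_y = 75.15 MPa, ρ = 8930 kg/m³
  alloy Y: σ_y = 300.0 MPa, ρ = 7840 kg/m³
  alloy B: σ_y = 36.06 MPa, ρ = 2210 kg/m³
  alloy Q: σ_y = 545.0 MPa, ρ = 3290 kg/m³
  alloy Q: M = 20.3×10⁻³
  alloy Y: M = 5.72×10⁻³
  alloy B: M = 4.94×10⁻³
  alloy L: M = 1.99×10⁻³
Alloy Q has the largest M.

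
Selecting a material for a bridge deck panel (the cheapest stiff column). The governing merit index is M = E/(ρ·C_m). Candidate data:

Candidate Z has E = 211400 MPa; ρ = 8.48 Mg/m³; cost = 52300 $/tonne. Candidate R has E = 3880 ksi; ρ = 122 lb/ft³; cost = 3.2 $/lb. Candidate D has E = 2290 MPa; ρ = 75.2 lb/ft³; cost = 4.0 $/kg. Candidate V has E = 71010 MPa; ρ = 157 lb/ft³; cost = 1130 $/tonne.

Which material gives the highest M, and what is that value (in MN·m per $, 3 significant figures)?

candidate V, M = 25.0 MN·m per $

Normalizing units and computing the index:
  candidate Z: E = 211.4 GPa, ρ = 8480 kg/m³, cost = 52.30 $/kg
  candidate R: E = 26.75 GPa, ρ = 1954 kg/m³, cost = 7.055 $/kg
  candidate D: E = 2.290 GPa, ρ = 1205 kg/m³, cost = 4.000 $/kg
  candidate V: E = 71.01 GPa, ρ = 2515 kg/m³, cost = 1.130 $/kg
  candidate V: M = 25.0 MN·m per $
  candidate R: M = 1.94 MN·m per $
  candidate Z: M = 0.477 MN·m per $
  candidate D: M = 0.475 MN·m per $
Candidate V has the largest M.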